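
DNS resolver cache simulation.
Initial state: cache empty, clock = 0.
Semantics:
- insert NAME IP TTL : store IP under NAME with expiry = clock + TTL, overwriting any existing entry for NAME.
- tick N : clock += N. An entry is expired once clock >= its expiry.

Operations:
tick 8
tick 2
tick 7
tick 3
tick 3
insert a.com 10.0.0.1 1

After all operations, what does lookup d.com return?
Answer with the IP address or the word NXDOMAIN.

Op 1: tick 8 -> clock=8.
Op 2: tick 2 -> clock=10.
Op 3: tick 7 -> clock=17.
Op 4: tick 3 -> clock=20.
Op 5: tick 3 -> clock=23.
Op 6: insert a.com -> 10.0.0.1 (expiry=23+1=24). clock=23
lookup d.com: not in cache (expired or never inserted)

Answer: NXDOMAIN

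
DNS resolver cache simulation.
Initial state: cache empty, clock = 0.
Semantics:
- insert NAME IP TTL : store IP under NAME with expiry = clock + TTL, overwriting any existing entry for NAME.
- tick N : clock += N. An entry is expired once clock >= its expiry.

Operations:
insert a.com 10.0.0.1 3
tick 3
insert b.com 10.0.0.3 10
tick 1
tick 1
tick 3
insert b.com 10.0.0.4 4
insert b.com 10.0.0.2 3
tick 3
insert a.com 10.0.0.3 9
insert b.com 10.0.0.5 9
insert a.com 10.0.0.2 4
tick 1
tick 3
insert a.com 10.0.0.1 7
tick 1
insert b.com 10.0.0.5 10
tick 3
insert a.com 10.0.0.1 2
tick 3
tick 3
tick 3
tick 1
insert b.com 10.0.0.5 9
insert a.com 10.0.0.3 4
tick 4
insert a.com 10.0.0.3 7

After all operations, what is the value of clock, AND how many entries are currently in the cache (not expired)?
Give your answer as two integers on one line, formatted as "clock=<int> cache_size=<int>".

Op 1: insert a.com -> 10.0.0.1 (expiry=0+3=3). clock=0
Op 2: tick 3 -> clock=3. purged={a.com}
Op 3: insert b.com -> 10.0.0.3 (expiry=3+10=13). clock=3
Op 4: tick 1 -> clock=4.
Op 5: tick 1 -> clock=5.
Op 6: tick 3 -> clock=8.
Op 7: insert b.com -> 10.0.0.4 (expiry=8+4=12). clock=8
Op 8: insert b.com -> 10.0.0.2 (expiry=8+3=11). clock=8
Op 9: tick 3 -> clock=11. purged={b.com}
Op 10: insert a.com -> 10.0.0.3 (expiry=11+9=20). clock=11
Op 11: insert b.com -> 10.0.0.5 (expiry=11+9=20). clock=11
Op 12: insert a.com -> 10.0.0.2 (expiry=11+4=15). clock=11
Op 13: tick 1 -> clock=12.
Op 14: tick 3 -> clock=15. purged={a.com}
Op 15: insert a.com -> 10.0.0.1 (expiry=15+7=22). clock=15
Op 16: tick 1 -> clock=16.
Op 17: insert b.com -> 10.0.0.5 (expiry=16+10=26). clock=16
Op 18: tick 3 -> clock=19.
Op 19: insert a.com -> 10.0.0.1 (expiry=19+2=21). clock=19
Op 20: tick 3 -> clock=22. purged={a.com}
Op 21: tick 3 -> clock=25.
Op 22: tick 3 -> clock=28. purged={b.com}
Op 23: tick 1 -> clock=29.
Op 24: insert b.com -> 10.0.0.5 (expiry=29+9=38). clock=29
Op 25: insert a.com -> 10.0.0.3 (expiry=29+4=33). clock=29
Op 26: tick 4 -> clock=33. purged={a.com}
Op 27: insert a.com -> 10.0.0.3 (expiry=33+7=40). clock=33
Final clock = 33
Final cache (unexpired): {a.com,b.com} -> size=2

Answer: clock=33 cache_size=2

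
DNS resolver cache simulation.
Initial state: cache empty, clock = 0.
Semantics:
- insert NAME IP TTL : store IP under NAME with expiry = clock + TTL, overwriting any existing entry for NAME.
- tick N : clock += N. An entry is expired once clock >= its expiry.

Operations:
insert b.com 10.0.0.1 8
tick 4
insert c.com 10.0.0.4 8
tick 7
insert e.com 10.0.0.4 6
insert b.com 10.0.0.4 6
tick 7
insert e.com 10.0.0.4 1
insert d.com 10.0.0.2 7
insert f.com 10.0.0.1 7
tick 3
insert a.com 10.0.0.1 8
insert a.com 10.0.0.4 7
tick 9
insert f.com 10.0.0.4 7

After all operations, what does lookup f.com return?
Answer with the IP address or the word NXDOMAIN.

Op 1: insert b.com -> 10.0.0.1 (expiry=0+8=8). clock=0
Op 2: tick 4 -> clock=4.
Op 3: insert c.com -> 10.0.0.4 (expiry=4+8=12). clock=4
Op 4: tick 7 -> clock=11. purged={b.com}
Op 5: insert e.com -> 10.0.0.4 (expiry=11+6=17). clock=11
Op 6: insert b.com -> 10.0.0.4 (expiry=11+6=17). clock=11
Op 7: tick 7 -> clock=18. purged={b.com,c.com,e.com}
Op 8: insert e.com -> 10.0.0.4 (expiry=18+1=19). clock=18
Op 9: insert d.com -> 10.0.0.2 (expiry=18+7=25). clock=18
Op 10: insert f.com -> 10.0.0.1 (expiry=18+7=25). clock=18
Op 11: tick 3 -> clock=21. purged={e.com}
Op 12: insert a.com -> 10.0.0.1 (expiry=21+8=29). clock=21
Op 13: insert a.com -> 10.0.0.4 (expiry=21+7=28). clock=21
Op 14: tick 9 -> clock=30. purged={a.com,d.com,f.com}
Op 15: insert f.com -> 10.0.0.4 (expiry=30+7=37). clock=30
lookup f.com: present, ip=10.0.0.4 expiry=37 > clock=30

Answer: 10.0.0.4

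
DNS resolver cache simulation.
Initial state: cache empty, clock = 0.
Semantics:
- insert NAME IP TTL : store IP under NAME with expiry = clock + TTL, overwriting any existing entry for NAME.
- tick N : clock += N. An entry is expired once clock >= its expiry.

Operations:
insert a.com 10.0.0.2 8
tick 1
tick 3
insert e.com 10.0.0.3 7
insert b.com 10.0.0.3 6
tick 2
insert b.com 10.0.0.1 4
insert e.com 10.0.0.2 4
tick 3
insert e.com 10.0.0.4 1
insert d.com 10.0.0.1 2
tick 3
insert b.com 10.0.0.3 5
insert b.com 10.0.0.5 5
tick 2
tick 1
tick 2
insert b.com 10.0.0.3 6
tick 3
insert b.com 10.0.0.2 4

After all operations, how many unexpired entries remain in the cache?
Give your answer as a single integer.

Op 1: insert a.com -> 10.0.0.2 (expiry=0+8=8). clock=0
Op 2: tick 1 -> clock=1.
Op 3: tick 3 -> clock=4.
Op 4: insert e.com -> 10.0.0.3 (expiry=4+7=11). clock=4
Op 5: insert b.com -> 10.0.0.3 (expiry=4+6=10). clock=4
Op 6: tick 2 -> clock=6.
Op 7: insert b.com -> 10.0.0.1 (expiry=6+4=10). clock=6
Op 8: insert e.com -> 10.0.0.2 (expiry=6+4=10). clock=6
Op 9: tick 3 -> clock=9. purged={a.com}
Op 10: insert e.com -> 10.0.0.4 (expiry=9+1=10). clock=9
Op 11: insert d.com -> 10.0.0.1 (expiry=9+2=11). clock=9
Op 12: tick 3 -> clock=12. purged={b.com,d.com,e.com}
Op 13: insert b.com -> 10.0.0.3 (expiry=12+5=17). clock=12
Op 14: insert b.com -> 10.0.0.5 (expiry=12+5=17). clock=12
Op 15: tick 2 -> clock=14.
Op 16: tick 1 -> clock=15.
Op 17: tick 2 -> clock=17. purged={b.com}
Op 18: insert b.com -> 10.0.0.3 (expiry=17+6=23). clock=17
Op 19: tick 3 -> clock=20.
Op 20: insert b.com -> 10.0.0.2 (expiry=20+4=24). clock=20
Final cache (unexpired): {b.com} -> size=1

Answer: 1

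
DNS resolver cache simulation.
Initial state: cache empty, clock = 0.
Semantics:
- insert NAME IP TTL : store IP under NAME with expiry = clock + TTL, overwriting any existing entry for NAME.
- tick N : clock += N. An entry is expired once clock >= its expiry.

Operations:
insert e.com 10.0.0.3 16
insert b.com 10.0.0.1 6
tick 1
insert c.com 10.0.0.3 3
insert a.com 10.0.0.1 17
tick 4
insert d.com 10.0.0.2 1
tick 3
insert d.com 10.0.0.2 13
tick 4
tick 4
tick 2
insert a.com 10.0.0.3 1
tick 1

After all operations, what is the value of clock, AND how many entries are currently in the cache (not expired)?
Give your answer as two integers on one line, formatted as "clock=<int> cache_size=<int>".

Op 1: insert e.com -> 10.0.0.3 (expiry=0+16=16). clock=0
Op 2: insert b.com -> 10.0.0.1 (expiry=0+6=6). clock=0
Op 3: tick 1 -> clock=1.
Op 4: insert c.com -> 10.0.0.3 (expiry=1+3=4). clock=1
Op 5: insert a.com -> 10.0.0.1 (expiry=1+17=18). clock=1
Op 6: tick 4 -> clock=5. purged={c.com}
Op 7: insert d.com -> 10.0.0.2 (expiry=5+1=6). clock=5
Op 8: tick 3 -> clock=8. purged={b.com,d.com}
Op 9: insert d.com -> 10.0.0.2 (expiry=8+13=21). clock=8
Op 10: tick 4 -> clock=12.
Op 11: tick 4 -> clock=16. purged={e.com}
Op 12: tick 2 -> clock=18. purged={a.com}
Op 13: insert a.com -> 10.0.0.3 (expiry=18+1=19). clock=18
Op 14: tick 1 -> clock=19. purged={a.com}
Final clock = 19
Final cache (unexpired): {d.com} -> size=1

Answer: clock=19 cache_size=1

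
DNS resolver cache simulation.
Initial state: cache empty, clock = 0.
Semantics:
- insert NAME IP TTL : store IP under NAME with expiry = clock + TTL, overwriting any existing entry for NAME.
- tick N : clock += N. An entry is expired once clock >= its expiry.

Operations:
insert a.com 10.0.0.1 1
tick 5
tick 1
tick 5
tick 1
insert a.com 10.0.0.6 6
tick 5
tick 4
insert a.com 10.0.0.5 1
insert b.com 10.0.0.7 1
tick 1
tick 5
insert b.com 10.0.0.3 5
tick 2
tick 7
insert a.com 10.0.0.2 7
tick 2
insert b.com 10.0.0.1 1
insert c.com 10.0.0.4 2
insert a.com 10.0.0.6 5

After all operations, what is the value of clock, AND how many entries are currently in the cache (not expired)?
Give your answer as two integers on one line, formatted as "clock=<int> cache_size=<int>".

Answer: clock=38 cache_size=3

Derivation:
Op 1: insert a.com -> 10.0.0.1 (expiry=0+1=1). clock=0
Op 2: tick 5 -> clock=5. purged={a.com}
Op 3: tick 1 -> clock=6.
Op 4: tick 5 -> clock=11.
Op 5: tick 1 -> clock=12.
Op 6: insert a.com -> 10.0.0.6 (expiry=12+6=18). clock=12
Op 7: tick 5 -> clock=17.
Op 8: tick 4 -> clock=21. purged={a.com}
Op 9: insert a.com -> 10.0.0.5 (expiry=21+1=22). clock=21
Op 10: insert b.com -> 10.0.0.7 (expiry=21+1=22). clock=21
Op 11: tick 1 -> clock=22. purged={a.com,b.com}
Op 12: tick 5 -> clock=27.
Op 13: insert b.com -> 10.0.0.3 (expiry=27+5=32). clock=27
Op 14: tick 2 -> clock=29.
Op 15: tick 7 -> clock=36. purged={b.com}
Op 16: insert a.com -> 10.0.0.2 (expiry=36+7=43). clock=36
Op 17: tick 2 -> clock=38.
Op 18: insert b.com -> 10.0.0.1 (expiry=38+1=39). clock=38
Op 19: insert c.com -> 10.0.0.4 (expiry=38+2=40). clock=38
Op 20: insert a.com -> 10.0.0.6 (expiry=38+5=43). clock=38
Final clock = 38
Final cache (unexpired): {a.com,b.com,c.com} -> size=3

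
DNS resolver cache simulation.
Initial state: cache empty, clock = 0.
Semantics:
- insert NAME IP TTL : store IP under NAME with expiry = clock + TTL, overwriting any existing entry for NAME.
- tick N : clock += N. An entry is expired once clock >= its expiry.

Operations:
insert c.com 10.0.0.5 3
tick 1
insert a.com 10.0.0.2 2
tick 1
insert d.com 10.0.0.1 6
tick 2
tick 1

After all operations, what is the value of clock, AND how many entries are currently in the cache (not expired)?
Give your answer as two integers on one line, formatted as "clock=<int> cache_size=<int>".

Answer: clock=5 cache_size=1

Derivation:
Op 1: insert c.com -> 10.0.0.5 (expiry=0+3=3). clock=0
Op 2: tick 1 -> clock=1.
Op 3: insert a.com -> 10.0.0.2 (expiry=1+2=3). clock=1
Op 4: tick 1 -> clock=2.
Op 5: insert d.com -> 10.0.0.1 (expiry=2+6=8). clock=2
Op 6: tick 2 -> clock=4. purged={a.com,c.com}
Op 7: tick 1 -> clock=5.
Final clock = 5
Final cache (unexpired): {d.com} -> size=1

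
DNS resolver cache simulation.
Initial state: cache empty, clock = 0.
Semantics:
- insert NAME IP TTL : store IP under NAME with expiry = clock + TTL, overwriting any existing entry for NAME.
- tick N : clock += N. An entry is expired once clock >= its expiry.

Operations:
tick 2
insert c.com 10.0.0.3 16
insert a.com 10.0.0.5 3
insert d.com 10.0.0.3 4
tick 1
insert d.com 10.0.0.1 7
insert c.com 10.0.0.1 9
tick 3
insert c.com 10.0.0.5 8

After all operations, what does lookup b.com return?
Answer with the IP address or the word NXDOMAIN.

Answer: NXDOMAIN

Derivation:
Op 1: tick 2 -> clock=2.
Op 2: insert c.com -> 10.0.0.3 (expiry=2+16=18). clock=2
Op 3: insert a.com -> 10.0.0.5 (expiry=2+3=5). clock=2
Op 4: insert d.com -> 10.0.0.3 (expiry=2+4=6). clock=2
Op 5: tick 1 -> clock=3.
Op 6: insert d.com -> 10.0.0.1 (expiry=3+7=10). clock=3
Op 7: insert c.com -> 10.0.0.1 (expiry=3+9=12). clock=3
Op 8: tick 3 -> clock=6. purged={a.com}
Op 9: insert c.com -> 10.0.0.5 (expiry=6+8=14). clock=6
lookup b.com: not in cache (expired or never inserted)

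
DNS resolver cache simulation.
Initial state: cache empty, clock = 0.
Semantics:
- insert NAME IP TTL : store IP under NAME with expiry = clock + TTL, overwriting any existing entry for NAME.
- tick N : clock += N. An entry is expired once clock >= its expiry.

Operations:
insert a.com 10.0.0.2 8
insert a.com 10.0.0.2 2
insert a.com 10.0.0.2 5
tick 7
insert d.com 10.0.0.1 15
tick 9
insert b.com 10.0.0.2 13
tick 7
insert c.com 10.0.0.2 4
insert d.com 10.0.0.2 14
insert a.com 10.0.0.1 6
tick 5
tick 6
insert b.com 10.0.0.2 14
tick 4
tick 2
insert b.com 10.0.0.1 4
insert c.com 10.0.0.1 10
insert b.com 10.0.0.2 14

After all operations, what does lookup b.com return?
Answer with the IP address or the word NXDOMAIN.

Op 1: insert a.com -> 10.0.0.2 (expiry=0+8=8). clock=0
Op 2: insert a.com -> 10.0.0.2 (expiry=0+2=2). clock=0
Op 3: insert a.com -> 10.0.0.2 (expiry=0+5=5). clock=0
Op 4: tick 7 -> clock=7. purged={a.com}
Op 5: insert d.com -> 10.0.0.1 (expiry=7+15=22). clock=7
Op 6: tick 9 -> clock=16.
Op 7: insert b.com -> 10.0.0.2 (expiry=16+13=29). clock=16
Op 8: tick 7 -> clock=23. purged={d.com}
Op 9: insert c.com -> 10.0.0.2 (expiry=23+4=27). clock=23
Op 10: insert d.com -> 10.0.0.2 (expiry=23+14=37). clock=23
Op 11: insert a.com -> 10.0.0.1 (expiry=23+6=29). clock=23
Op 12: tick 5 -> clock=28. purged={c.com}
Op 13: tick 6 -> clock=34. purged={a.com,b.com}
Op 14: insert b.com -> 10.0.0.2 (expiry=34+14=48). clock=34
Op 15: tick 4 -> clock=38. purged={d.com}
Op 16: tick 2 -> clock=40.
Op 17: insert b.com -> 10.0.0.1 (expiry=40+4=44). clock=40
Op 18: insert c.com -> 10.0.0.1 (expiry=40+10=50). clock=40
Op 19: insert b.com -> 10.0.0.2 (expiry=40+14=54). clock=40
lookup b.com: present, ip=10.0.0.2 expiry=54 > clock=40

Answer: 10.0.0.2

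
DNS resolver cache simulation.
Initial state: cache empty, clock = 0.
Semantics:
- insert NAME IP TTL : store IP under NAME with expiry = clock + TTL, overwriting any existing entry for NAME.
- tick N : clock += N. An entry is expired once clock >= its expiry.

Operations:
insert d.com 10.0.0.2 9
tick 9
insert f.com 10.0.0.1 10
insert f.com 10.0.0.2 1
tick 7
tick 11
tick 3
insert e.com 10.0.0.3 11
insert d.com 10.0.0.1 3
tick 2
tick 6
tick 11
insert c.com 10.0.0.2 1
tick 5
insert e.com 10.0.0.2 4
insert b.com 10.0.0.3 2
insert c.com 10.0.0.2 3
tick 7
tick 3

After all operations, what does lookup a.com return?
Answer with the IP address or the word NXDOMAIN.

Op 1: insert d.com -> 10.0.0.2 (expiry=0+9=9). clock=0
Op 2: tick 9 -> clock=9. purged={d.com}
Op 3: insert f.com -> 10.0.0.1 (expiry=9+10=19). clock=9
Op 4: insert f.com -> 10.0.0.2 (expiry=9+1=10). clock=9
Op 5: tick 7 -> clock=16. purged={f.com}
Op 6: tick 11 -> clock=27.
Op 7: tick 3 -> clock=30.
Op 8: insert e.com -> 10.0.0.3 (expiry=30+11=41). clock=30
Op 9: insert d.com -> 10.0.0.1 (expiry=30+3=33). clock=30
Op 10: tick 2 -> clock=32.
Op 11: tick 6 -> clock=38. purged={d.com}
Op 12: tick 11 -> clock=49. purged={e.com}
Op 13: insert c.com -> 10.0.0.2 (expiry=49+1=50). clock=49
Op 14: tick 5 -> clock=54. purged={c.com}
Op 15: insert e.com -> 10.0.0.2 (expiry=54+4=58). clock=54
Op 16: insert b.com -> 10.0.0.3 (expiry=54+2=56). clock=54
Op 17: insert c.com -> 10.0.0.2 (expiry=54+3=57). clock=54
Op 18: tick 7 -> clock=61. purged={b.com,c.com,e.com}
Op 19: tick 3 -> clock=64.
lookup a.com: not in cache (expired or never inserted)

Answer: NXDOMAIN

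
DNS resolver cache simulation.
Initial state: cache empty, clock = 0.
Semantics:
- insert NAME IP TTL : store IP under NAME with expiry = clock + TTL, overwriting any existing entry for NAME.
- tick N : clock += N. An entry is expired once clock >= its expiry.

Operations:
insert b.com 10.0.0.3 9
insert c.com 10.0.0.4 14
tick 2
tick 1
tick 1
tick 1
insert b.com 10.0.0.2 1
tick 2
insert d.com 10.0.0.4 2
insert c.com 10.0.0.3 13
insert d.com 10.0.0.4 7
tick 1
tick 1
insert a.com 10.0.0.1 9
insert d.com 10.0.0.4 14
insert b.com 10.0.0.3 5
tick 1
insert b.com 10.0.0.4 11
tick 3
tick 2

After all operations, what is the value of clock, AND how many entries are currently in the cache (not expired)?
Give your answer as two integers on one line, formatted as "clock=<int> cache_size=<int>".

Op 1: insert b.com -> 10.0.0.3 (expiry=0+9=9). clock=0
Op 2: insert c.com -> 10.0.0.4 (expiry=0+14=14). clock=0
Op 3: tick 2 -> clock=2.
Op 4: tick 1 -> clock=3.
Op 5: tick 1 -> clock=4.
Op 6: tick 1 -> clock=5.
Op 7: insert b.com -> 10.0.0.2 (expiry=5+1=6). clock=5
Op 8: tick 2 -> clock=7. purged={b.com}
Op 9: insert d.com -> 10.0.0.4 (expiry=7+2=9). clock=7
Op 10: insert c.com -> 10.0.0.3 (expiry=7+13=20). clock=7
Op 11: insert d.com -> 10.0.0.4 (expiry=7+7=14). clock=7
Op 12: tick 1 -> clock=8.
Op 13: tick 1 -> clock=9.
Op 14: insert a.com -> 10.0.0.1 (expiry=9+9=18). clock=9
Op 15: insert d.com -> 10.0.0.4 (expiry=9+14=23). clock=9
Op 16: insert b.com -> 10.0.0.3 (expiry=9+5=14). clock=9
Op 17: tick 1 -> clock=10.
Op 18: insert b.com -> 10.0.0.4 (expiry=10+11=21). clock=10
Op 19: tick 3 -> clock=13.
Op 20: tick 2 -> clock=15.
Final clock = 15
Final cache (unexpired): {a.com,b.com,c.com,d.com} -> size=4

Answer: clock=15 cache_size=4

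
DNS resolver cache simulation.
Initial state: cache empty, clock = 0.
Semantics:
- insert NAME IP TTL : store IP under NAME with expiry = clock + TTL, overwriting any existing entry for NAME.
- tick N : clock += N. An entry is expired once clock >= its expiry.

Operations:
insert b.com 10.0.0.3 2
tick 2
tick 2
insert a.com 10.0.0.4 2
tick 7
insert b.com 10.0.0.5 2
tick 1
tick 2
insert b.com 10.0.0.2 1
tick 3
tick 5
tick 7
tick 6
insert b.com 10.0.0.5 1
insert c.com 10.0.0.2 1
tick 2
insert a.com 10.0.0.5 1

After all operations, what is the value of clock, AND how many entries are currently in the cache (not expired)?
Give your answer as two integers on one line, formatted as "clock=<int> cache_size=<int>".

Answer: clock=37 cache_size=1

Derivation:
Op 1: insert b.com -> 10.0.0.3 (expiry=0+2=2). clock=0
Op 2: tick 2 -> clock=2. purged={b.com}
Op 3: tick 2 -> clock=4.
Op 4: insert a.com -> 10.0.0.4 (expiry=4+2=6). clock=4
Op 5: tick 7 -> clock=11. purged={a.com}
Op 6: insert b.com -> 10.0.0.5 (expiry=11+2=13). clock=11
Op 7: tick 1 -> clock=12.
Op 8: tick 2 -> clock=14. purged={b.com}
Op 9: insert b.com -> 10.0.0.2 (expiry=14+1=15). clock=14
Op 10: tick 3 -> clock=17. purged={b.com}
Op 11: tick 5 -> clock=22.
Op 12: tick 7 -> clock=29.
Op 13: tick 6 -> clock=35.
Op 14: insert b.com -> 10.0.0.5 (expiry=35+1=36). clock=35
Op 15: insert c.com -> 10.0.0.2 (expiry=35+1=36). clock=35
Op 16: tick 2 -> clock=37. purged={b.com,c.com}
Op 17: insert a.com -> 10.0.0.5 (expiry=37+1=38). clock=37
Final clock = 37
Final cache (unexpired): {a.com} -> size=1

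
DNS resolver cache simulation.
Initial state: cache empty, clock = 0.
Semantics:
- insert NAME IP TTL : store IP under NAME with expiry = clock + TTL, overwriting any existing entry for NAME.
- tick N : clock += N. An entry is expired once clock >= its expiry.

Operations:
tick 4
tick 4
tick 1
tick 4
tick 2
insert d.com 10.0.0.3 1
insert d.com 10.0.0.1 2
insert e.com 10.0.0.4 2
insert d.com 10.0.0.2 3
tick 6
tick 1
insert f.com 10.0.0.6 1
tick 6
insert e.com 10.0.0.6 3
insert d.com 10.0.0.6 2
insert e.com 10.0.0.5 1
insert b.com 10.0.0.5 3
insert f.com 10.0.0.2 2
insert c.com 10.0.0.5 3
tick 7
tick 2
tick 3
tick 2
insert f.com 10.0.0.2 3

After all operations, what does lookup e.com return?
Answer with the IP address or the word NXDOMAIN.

Op 1: tick 4 -> clock=4.
Op 2: tick 4 -> clock=8.
Op 3: tick 1 -> clock=9.
Op 4: tick 4 -> clock=13.
Op 5: tick 2 -> clock=15.
Op 6: insert d.com -> 10.0.0.3 (expiry=15+1=16). clock=15
Op 7: insert d.com -> 10.0.0.1 (expiry=15+2=17). clock=15
Op 8: insert e.com -> 10.0.0.4 (expiry=15+2=17). clock=15
Op 9: insert d.com -> 10.0.0.2 (expiry=15+3=18). clock=15
Op 10: tick 6 -> clock=21. purged={d.com,e.com}
Op 11: tick 1 -> clock=22.
Op 12: insert f.com -> 10.0.0.6 (expiry=22+1=23). clock=22
Op 13: tick 6 -> clock=28. purged={f.com}
Op 14: insert e.com -> 10.0.0.6 (expiry=28+3=31). clock=28
Op 15: insert d.com -> 10.0.0.6 (expiry=28+2=30). clock=28
Op 16: insert e.com -> 10.0.0.5 (expiry=28+1=29). clock=28
Op 17: insert b.com -> 10.0.0.5 (expiry=28+3=31). clock=28
Op 18: insert f.com -> 10.0.0.2 (expiry=28+2=30). clock=28
Op 19: insert c.com -> 10.0.0.5 (expiry=28+3=31). clock=28
Op 20: tick 7 -> clock=35. purged={b.com,c.com,d.com,e.com,f.com}
Op 21: tick 2 -> clock=37.
Op 22: tick 3 -> clock=40.
Op 23: tick 2 -> clock=42.
Op 24: insert f.com -> 10.0.0.2 (expiry=42+3=45). clock=42
lookup e.com: not in cache (expired or never inserted)

Answer: NXDOMAIN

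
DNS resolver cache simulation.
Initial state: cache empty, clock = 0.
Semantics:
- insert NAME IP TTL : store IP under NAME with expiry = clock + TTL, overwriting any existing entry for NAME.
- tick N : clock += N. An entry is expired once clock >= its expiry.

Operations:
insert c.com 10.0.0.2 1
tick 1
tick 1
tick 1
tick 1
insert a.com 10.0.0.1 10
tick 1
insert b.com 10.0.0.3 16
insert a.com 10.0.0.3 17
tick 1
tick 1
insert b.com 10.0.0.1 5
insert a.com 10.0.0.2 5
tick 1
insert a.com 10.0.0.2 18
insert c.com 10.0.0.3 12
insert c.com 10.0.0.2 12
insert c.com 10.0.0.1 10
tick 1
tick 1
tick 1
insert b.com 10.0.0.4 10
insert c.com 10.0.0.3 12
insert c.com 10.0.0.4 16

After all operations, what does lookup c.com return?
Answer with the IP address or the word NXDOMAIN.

Answer: 10.0.0.4

Derivation:
Op 1: insert c.com -> 10.0.0.2 (expiry=0+1=1). clock=0
Op 2: tick 1 -> clock=1. purged={c.com}
Op 3: tick 1 -> clock=2.
Op 4: tick 1 -> clock=3.
Op 5: tick 1 -> clock=4.
Op 6: insert a.com -> 10.0.0.1 (expiry=4+10=14). clock=4
Op 7: tick 1 -> clock=5.
Op 8: insert b.com -> 10.0.0.3 (expiry=5+16=21). clock=5
Op 9: insert a.com -> 10.0.0.3 (expiry=5+17=22). clock=5
Op 10: tick 1 -> clock=6.
Op 11: tick 1 -> clock=7.
Op 12: insert b.com -> 10.0.0.1 (expiry=7+5=12). clock=7
Op 13: insert a.com -> 10.0.0.2 (expiry=7+5=12). clock=7
Op 14: tick 1 -> clock=8.
Op 15: insert a.com -> 10.0.0.2 (expiry=8+18=26). clock=8
Op 16: insert c.com -> 10.0.0.3 (expiry=8+12=20). clock=8
Op 17: insert c.com -> 10.0.0.2 (expiry=8+12=20). clock=8
Op 18: insert c.com -> 10.0.0.1 (expiry=8+10=18). clock=8
Op 19: tick 1 -> clock=9.
Op 20: tick 1 -> clock=10.
Op 21: tick 1 -> clock=11.
Op 22: insert b.com -> 10.0.0.4 (expiry=11+10=21). clock=11
Op 23: insert c.com -> 10.0.0.3 (expiry=11+12=23). clock=11
Op 24: insert c.com -> 10.0.0.4 (expiry=11+16=27). clock=11
lookup c.com: present, ip=10.0.0.4 expiry=27 > clock=11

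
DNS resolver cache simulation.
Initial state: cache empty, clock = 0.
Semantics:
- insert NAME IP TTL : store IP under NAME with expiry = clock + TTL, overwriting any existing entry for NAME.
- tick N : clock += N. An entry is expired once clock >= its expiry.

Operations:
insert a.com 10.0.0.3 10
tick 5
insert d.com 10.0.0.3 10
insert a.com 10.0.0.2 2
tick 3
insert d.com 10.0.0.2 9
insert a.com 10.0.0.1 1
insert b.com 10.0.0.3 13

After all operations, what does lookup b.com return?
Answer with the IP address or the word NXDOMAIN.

Answer: 10.0.0.3

Derivation:
Op 1: insert a.com -> 10.0.0.3 (expiry=0+10=10). clock=0
Op 2: tick 5 -> clock=5.
Op 3: insert d.com -> 10.0.0.3 (expiry=5+10=15). clock=5
Op 4: insert a.com -> 10.0.0.2 (expiry=5+2=7). clock=5
Op 5: tick 3 -> clock=8. purged={a.com}
Op 6: insert d.com -> 10.0.0.2 (expiry=8+9=17). clock=8
Op 7: insert a.com -> 10.0.0.1 (expiry=8+1=9). clock=8
Op 8: insert b.com -> 10.0.0.3 (expiry=8+13=21). clock=8
lookup b.com: present, ip=10.0.0.3 expiry=21 > clock=8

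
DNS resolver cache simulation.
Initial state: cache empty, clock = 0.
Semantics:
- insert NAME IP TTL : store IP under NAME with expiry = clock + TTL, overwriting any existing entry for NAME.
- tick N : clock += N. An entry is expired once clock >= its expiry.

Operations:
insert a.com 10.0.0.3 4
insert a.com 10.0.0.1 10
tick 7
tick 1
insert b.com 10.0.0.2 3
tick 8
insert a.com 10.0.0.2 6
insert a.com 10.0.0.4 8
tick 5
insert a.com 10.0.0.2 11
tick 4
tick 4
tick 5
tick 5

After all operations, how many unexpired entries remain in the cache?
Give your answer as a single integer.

Op 1: insert a.com -> 10.0.0.3 (expiry=0+4=4). clock=0
Op 2: insert a.com -> 10.0.0.1 (expiry=0+10=10). clock=0
Op 3: tick 7 -> clock=7.
Op 4: tick 1 -> clock=8.
Op 5: insert b.com -> 10.0.0.2 (expiry=8+3=11). clock=8
Op 6: tick 8 -> clock=16. purged={a.com,b.com}
Op 7: insert a.com -> 10.0.0.2 (expiry=16+6=22). clock=16
Op 8: insert a.com -> 10.0.0.4 (expiry=16+8=24). clock=16
Op 9: tick 5 -> clock=21.
Op 10: insert a.com -> 10.0.0.2 (expiry=21+11=32). clock=21
Op 11: tick 4 -> clock=25.
Op 12: tick 4 -> clock=29.
Op 13: tick 5 -> clock=34. purged={a.com}
Op 14: tick 5 -> clock=39.
Final cache (unexpired): {} -> size=0

Answer: 0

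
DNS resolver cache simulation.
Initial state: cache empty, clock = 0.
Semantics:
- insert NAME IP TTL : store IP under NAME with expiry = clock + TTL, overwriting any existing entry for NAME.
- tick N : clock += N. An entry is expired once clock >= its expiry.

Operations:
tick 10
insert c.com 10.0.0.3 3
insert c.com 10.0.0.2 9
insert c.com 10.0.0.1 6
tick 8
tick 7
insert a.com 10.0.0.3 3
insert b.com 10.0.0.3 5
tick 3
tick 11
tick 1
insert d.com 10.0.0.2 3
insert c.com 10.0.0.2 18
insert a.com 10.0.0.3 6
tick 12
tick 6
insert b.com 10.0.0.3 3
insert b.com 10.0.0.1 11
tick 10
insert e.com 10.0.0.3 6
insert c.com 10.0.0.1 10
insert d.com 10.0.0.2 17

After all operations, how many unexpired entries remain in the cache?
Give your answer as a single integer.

Answer: 4

Derivation:
Op 1: tick 10 -> clock=10.
Op 2: insert c.com -> 10.0.0.3 (expiry=10+3=13). clock=10
Op 3: insert c.com -> 10.0.0.2 (expiry=10+9=19). clock=10
Op 4: insert c.com -> 10.0.0.1 (expiry=10+6=16). clock=10
Op 5: tick 8 -> clock=18. purged={c.com}
Op 6: tick 7 -> clock=25.
Op 7: insert a.com -> 10.0.0.3 (expiry=25+3=28). clock=25
Op 8: insert b.com -> 10.0.0.3 (expiry=25+5=30). clock=25
Op 9: tick 3 -> clock=28. purged={a.com}
Op 10: tick 11 -> clock=39. purged={b.com}
Op 11: tick 1 -> clock=40.
Op 12: insert d.com -> 10.0.0.2 (expiry=40+3=43). clock=40
Op 13: insert c.com -> 10.0.0.2 (expiry=40+18=58). clock=40
Op 14: insert a.com -> 10.0.0.3 (expiry=40+6=46). clock=40
Op 15: tick 12 -> clock=52. purged={a.com,d.com}
Op 16: tick 6 -> clock=58. purged={c.com}
Op 17: insert b.com -> 10.0.0.3 (expiry=58+3=61). clock=58
Op 18: insert b.com -> 10.0.0.1 (expiry=58+11=69). clock=58
Op 19: tick 10 -> clock=68.
Op 20: insert e.com -> 10.0.0.3 (expiry=68+6=74). clock=68
Op 21: insert c.com -> 10.0.0.1 (expiry=68+10=78). clock=68
Op 22: insert d.com -> 10.0.0.2 (expiry=68+17=85). clock=68
Final cache (unexpired): {b.com,c.com,d.com,e.com} -> size=4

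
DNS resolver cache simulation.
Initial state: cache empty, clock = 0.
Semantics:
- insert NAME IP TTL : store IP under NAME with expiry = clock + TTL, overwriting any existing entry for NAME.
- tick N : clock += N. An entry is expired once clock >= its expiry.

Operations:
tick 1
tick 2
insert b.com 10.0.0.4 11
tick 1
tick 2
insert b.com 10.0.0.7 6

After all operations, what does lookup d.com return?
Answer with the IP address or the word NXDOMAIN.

Op 1: tick 1 -> clock=1.
Op 2: tick 2 -> clock=3.
Op 3: insert b.com -> 10.0.0.4 (expiry=3+11=14). clock=3
Op 4: tick 1 -> clock=4.
Op 5: tick 2 -> clock=6.
Op 6: insert b.com -> 10.0.0.7 (expiry=6+6=12). clock=6
lookup d.com: not in cache (expired or never inserted)

Answer: NXDOMAIN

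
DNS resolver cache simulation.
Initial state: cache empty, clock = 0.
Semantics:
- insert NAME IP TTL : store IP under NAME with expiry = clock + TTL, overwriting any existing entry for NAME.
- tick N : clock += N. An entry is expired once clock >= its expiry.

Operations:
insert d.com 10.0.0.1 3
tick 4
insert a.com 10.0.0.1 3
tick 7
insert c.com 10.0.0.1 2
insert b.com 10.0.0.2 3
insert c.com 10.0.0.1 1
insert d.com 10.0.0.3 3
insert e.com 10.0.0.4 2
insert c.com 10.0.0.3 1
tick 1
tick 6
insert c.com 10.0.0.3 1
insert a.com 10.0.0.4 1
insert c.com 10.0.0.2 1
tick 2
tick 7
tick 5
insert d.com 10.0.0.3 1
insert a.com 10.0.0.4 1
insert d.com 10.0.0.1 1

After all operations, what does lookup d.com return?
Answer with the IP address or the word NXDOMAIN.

Answer: 10.0.0.1

Derivation:
Op 1: insert d.com -> 10.0.0.1 (expiry=0+3=3). clock=0
Op 2: tick 4 -> clock=4. purged={d.com}
Op 3: insert a.com -> 10.0.0.1 (expiry=4+3=7). clock=4
Op 4: tick 7 -> clock=11. purged={a.com}
Op 5: insert c.com -> 10.0.0.1 (expiry=11+2=13). clock=11
Op 6: insert b.com -> 10.0.0.2 (expiry=11+3=14). clock=11
Op 7: insert c.com -> 10.0.0.1 (expiry=11+1=12). clock=11
Op 8: insert d.com -> 10.0.0.3 (expiry=11+3=14). clock=11
Op 9: insert e.com -> 10.0.0.4 (expiry=11+2=13). clock=11
Op 10: insert c.com -> 10.0.0.3 (expiry=11+1=12). clock=11
Op 11: tick 1 -> clock=12. purged={c.com}
Op 12: tick 6 -> clock=18. purged={b.com,d.com,e.com}
Op 13: insert c.com -> 10.0.0.3 (expiry=18+1=19). clock=18
Op 14: insert a.com -> 10.0.0.4 (expiry=18+1=19). clock=18
Op 15: insert c.com -> 10.0.0.2 (expiry=18+1=19). clock=18
Op 16: tick 2 -> clock=20. purged={a.com,c.com}
Op 17: tick 7 -> clock=27.
Op 18: tick 5 -> clock=32.
Op 19: insert d.com -> 10.0.0.3 (expiry=32+1=33). clock=32
Op 20: insert a.com -> 10.0.0.4 (expiry=32+1=33). clock=32
Op 21: insert d.com -> 10.0.0.1 (expiry=32+1=33). clock=32
lookup d.com: present, ip=10.0.0.1 expiry=33 > clock=32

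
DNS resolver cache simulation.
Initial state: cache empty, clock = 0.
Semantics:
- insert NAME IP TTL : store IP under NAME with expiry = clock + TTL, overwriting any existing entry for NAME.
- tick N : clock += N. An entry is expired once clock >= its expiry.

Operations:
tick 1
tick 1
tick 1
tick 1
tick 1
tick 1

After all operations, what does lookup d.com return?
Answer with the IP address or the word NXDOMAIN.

Answer: NXDOMAIN

Derivation:
Op 1: tick 1 -> clock=1.
Op 2: tick 1 -> clock=2.
Op 3: tick 1 -> clock=3.
Op 4: tick 1 -> clock=4.
Op 5: tick 1 -> clock=5.
Op 6: tick 1 -> clock=6.
lookup d.com: not in cache (expired or never inserted)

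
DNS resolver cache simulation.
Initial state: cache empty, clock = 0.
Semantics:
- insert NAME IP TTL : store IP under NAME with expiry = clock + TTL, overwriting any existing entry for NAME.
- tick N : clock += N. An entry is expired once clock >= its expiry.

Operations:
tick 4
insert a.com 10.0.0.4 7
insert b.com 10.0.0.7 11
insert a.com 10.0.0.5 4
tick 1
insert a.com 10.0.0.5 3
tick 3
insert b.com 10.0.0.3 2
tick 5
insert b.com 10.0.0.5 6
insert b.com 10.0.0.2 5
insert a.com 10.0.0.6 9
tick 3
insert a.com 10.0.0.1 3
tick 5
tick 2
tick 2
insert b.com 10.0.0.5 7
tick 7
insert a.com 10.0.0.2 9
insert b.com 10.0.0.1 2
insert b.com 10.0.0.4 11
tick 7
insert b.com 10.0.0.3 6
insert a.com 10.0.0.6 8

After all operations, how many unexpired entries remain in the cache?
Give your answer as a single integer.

Op 1: tick 4 -> clock=4.
Op 2: insert a.com -> 10.0.0.4 (expiry=4+7=11). clock=4
Op 3: insert b.com -> 10.0.0.7 (expiry=4+11=15). clock=4
Op 4: insert a.com -> 10.0.0.5 (expiry=4+4=8). clock=4
Op 5: tick 1 -> clock=5.
Op 6: insert a.com -> 10.0.0.5 (expiry=5+3=8). clock=5
Op 7: tick 3 -> clock=8. purged={a.com}
Op 8: insert b.com -> 10.0.0.3 (expiry=8+2=10). clock=8
Op 9: tick 5 -> clock=13. purged={b.com}
Op 10: insert b.com -> 10.0.0.5 (expiry=13+6=19). clock=13
Op 11: insert b.com -> 10.0.0.2 (expiry=13+5=18). clock=13
Op 12: insert a.com -> 10.0.0.6 (expiry=13+9=22). clock=13
Op 13: tick 3 -> clock=16.
Op 14: insert a.com -> 10.0.0.1 (expiry=16+3=19). clock=16
Op 15: tick 5 -> clock=21. purged={a.com,b.com}
Op 16: tick 2 -> clock=23.
Op 17: tick 2 -> clock=25.
Op 18: insert b.com -> 10.0.0.5 (expiry=25+7=32). clock=25
Op 19: tick 7 -> clock=32. purged={b.com}
Op 20: insert a.com -> 10.0.0.2 (expiry=32+9=41). clock=32
Op 21: insert b.com -> 10.0.0.1 (expiry=32+2=34). clock=32
Op 22: insert b.com -> 10.0.0.4 (expiry=32+11=43). clock=32
Op 23: tick 7 -> clock=39.
Op 24: insert b.com -> 10.0.0.3 (expiry=39+6=45). clock=39
Op 25: insert a.com -> 10.0.0.6 (expiry=39+8=47). clock=39
Final cache (unexpired): {a.com,b.com} -> size=2

Answer: 2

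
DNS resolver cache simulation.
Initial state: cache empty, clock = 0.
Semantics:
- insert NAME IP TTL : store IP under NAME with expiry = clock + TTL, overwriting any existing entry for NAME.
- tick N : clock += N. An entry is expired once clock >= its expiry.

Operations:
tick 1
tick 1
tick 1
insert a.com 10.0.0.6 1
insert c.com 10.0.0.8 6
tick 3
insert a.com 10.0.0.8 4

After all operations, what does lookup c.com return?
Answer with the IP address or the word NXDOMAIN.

Op 1: tick 1 -> clock=1.
Op 2: tick 1 -> clock=2.
Op 3: tick 1 -> clock=3.
Op 4: insert a.com -> 10.0.0.6 (expiry=3+1=4). clock=3
Op 5: insert c.com -> 10.0.0.8 (expiry=3+6=9). clock=3
Op 6: tick 3 -> clock=6. purged={a.com}
Op 7: insert a.com -> 10.0.0.8 (expiry=6+4=10). clock=6
lookup c.com: present, ip=10.0.0.8 expiry=9 > clock=6

Answer: 10.0.0.8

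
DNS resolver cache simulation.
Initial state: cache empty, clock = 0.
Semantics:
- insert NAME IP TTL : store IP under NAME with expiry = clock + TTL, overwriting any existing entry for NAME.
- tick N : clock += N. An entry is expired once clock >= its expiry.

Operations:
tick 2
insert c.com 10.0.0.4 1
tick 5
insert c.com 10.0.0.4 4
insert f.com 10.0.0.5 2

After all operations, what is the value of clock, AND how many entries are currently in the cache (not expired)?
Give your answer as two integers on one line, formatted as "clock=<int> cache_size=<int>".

Op 1: tick 2 -> clock=2.
Op 2: insert c.com -> 10.0.0.4 (expiry=2+1=3). clock=2
Op 3: tick 5 -> clock=7. purged={c.com}
Op 4: insert c.com -> 10.0.0.4 (expiry=7+4=11). clock=7
Op 5: insert f.com -> 10.0.0.5 (expiry=7+2=9). clock=7
Final clock = 7
Final cache (unexpired): {c.com,f.com} -> size=2

Answer: clock=7 cache_size=2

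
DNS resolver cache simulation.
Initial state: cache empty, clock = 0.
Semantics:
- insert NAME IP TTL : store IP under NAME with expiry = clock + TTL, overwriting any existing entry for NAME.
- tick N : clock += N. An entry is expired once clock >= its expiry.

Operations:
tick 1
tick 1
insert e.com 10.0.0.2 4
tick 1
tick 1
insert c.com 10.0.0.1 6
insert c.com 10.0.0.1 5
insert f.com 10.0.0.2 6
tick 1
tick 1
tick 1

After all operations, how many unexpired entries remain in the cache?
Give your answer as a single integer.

Op 1: tick 1 -> clock=1.
Op 2: tick 1 -> clock=2.
Op 3: insert e.com -> 10.0.0.2 (expiry=2+4=6). clock=2
Op 4: tick 1 -> clock=3.
Op 5: tick 1 -> clock=4.
Op 6: insert c.com -> 10.0.0.1 (expiry=4+6=10). clock=4
Op 7: insert c.com -> 10.0.0.1 (expiry=4+5=9). clock=4
Op 8: insert f.com -> 10.0.0.2 (expiry=4+6=10). clock=4
Op 9: tick 1 -> clock=5.
Op 10: tick 1 -> clock=6. purged={e.com}
Op 11: tick 1 -> clock=7.
Final cache (unexpired): {c.com,f.com} -> size=2

Answer: 2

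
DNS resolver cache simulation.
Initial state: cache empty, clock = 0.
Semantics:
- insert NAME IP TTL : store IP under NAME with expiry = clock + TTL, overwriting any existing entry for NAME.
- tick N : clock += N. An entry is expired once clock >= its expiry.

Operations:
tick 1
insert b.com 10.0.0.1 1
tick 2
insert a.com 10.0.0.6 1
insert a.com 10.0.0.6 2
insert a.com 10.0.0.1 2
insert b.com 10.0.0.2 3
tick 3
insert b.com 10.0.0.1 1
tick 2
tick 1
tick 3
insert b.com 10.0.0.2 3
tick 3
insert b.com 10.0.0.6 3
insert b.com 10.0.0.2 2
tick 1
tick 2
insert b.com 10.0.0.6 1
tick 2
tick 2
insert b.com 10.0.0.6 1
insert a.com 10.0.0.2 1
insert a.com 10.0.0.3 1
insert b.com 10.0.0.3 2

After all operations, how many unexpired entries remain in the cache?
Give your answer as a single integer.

Op 1: tick 1 -> clock=1.
Op 2: insert b.com -> 10.0.0.1 (expiry=1+1=2). clock=1
Op 3: tick 2 -> clock=3. purged={b.com}
Op 4: insert a.com -> 10.0.0.6 (expiry=3+1=4). clock=3
Op 5: insert a.com -> 10.0.0.6 (expiry=3+2=5). clock=3
Op 6: insert a.com -> 10.0.0.1 (expiry=3+2=5). clock=3
Op 7: insert b.com -> 10.0.0.2 (expiry=3+3=6). clock=3
Op 8: tick 3 -> clock=6. purged={a.com,b.com}
Op 9: insert b.com -> 10.0.0.1 (expiry=6+1=7). clock=6
Op 10: tick 2 -> clock=8. purged={b.com}
Op 11: tick 1 -> clock=9.
Op 12: tick 3 -> clock=12.
Op 13: insert b.com -> 10.0.0.2 (expiry=12+3=15). clock=12
Op 14: tick 3 -> clock=15. purged={b.com}
Op 15: insert b.com -> 10.0.0.6 (expiry=15+3=18). clock=15
Op 16: insert b.com -> 10.0.0.2 (expiry=15+2=17). clock=15
Op 17: tick 1 -> clock=16.
Op 18: tick 2 -> clock=18. purged={b.com}
Op 19: insert b.com -> 10.0.0.6 (expiry=18+1=19). clock=18
Op 20: tick 2 -> clock=20. purged={b.com}
Op 21: tick 2 -> clock=22.
Op 22: insert b.com -> 10.0.0.6 (expiry=22+1=23). clock=22
Op 23: insert a.com -> 10.0.0.2 (expiry=22+1=23). clock=22
Op 24: insert a.com -> 10.0.0.3 (expiry=22+1=23). clock=22
Op 25: insert b.com -> 10.0.0.3 (expiry=22+2=24). clock=22
Final cache (unexpired): {a.com,b.com} -> size=2

Answer: 2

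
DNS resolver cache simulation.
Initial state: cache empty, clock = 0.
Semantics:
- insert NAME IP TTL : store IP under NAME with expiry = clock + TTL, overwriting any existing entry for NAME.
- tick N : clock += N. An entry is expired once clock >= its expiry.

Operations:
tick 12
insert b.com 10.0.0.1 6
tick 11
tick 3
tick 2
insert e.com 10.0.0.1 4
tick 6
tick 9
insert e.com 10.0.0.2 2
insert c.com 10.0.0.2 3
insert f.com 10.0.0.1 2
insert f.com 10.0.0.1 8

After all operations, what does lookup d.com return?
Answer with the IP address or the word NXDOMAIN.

Answer: NXDOMAIN

Derivation:
Op 1: tick 12 -> clock=12.
Op 2: insert b.com -> 10.0.0.1 (expiry=12+6=18). clock=12
Op 3: tick 11 -> clock=23. purged={b.com}
Op 4: tick 3 -> clock=26.
Op 5: tick 2 -> clock=28.
Op 6: insert e.com -> 10.0.0.1 (expiry=28+4=32). clock=28
Op 7: tick 6 -> clock=34. purged={e.com}
Op 8: tick 9 -> clock=43.
Op 9: insert e.com -> 10.0.0.2 (expiry=43+2=45). clock=43
Op 10: insert c.com -> 10.0.0.2 (expiry=43+3=46). clock=43
Op 11: insert f.com -> 10.0.0.1 (expiry=43+2=45). clock=43
Op 12: insert f.com -> 10.0.0.1 (expiry=43+8=51). clock=43
lookup d.com: not in cache (expired or never inserted)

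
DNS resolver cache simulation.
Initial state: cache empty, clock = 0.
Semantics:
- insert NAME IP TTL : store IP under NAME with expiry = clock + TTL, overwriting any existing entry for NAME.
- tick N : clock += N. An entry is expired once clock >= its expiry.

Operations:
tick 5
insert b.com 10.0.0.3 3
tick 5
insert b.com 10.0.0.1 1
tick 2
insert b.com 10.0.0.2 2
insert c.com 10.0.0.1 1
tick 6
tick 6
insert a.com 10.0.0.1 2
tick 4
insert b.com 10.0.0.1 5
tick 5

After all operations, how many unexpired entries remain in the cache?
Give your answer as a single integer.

Op 1: tick 5 -> clock=5.
Op 2: insert b.com -> 10.0.0.3 (expiry=5+3=8). clock=5
Op 3: tick 5 -> clock=10. purged={b.com}
Op 4: insert b.com -> 10.0.0.1 (expiry=10+1=11). clock=10
Op 5: tick 2 -> clock=12. purged={b.com}
Op 6: insert b.com -> 10.0.0.2 (expiry=12+2=14). clock=12
Op 7: insert c.com -> 10.0.0.1 (expiry=12+1=13). clock=12
Op 8: tick 6 -> clock=18. purged={b.com,c.com}
Op 9: tick 6 -> clock=24.
Op 10: insert a.com -> 10.0.0.1 (expiry=24+2=26). clock=24
Op 11: tick 4 -> clock=28. purged={a.com}
Op 12: insert b.com -> 10.0.0.1 (expiry=28+5=33). clock=28
Op 13: tick 5 -> clock=33. purged={b.com}
Final cache (unexpired): {} -> size=0

Answer: 0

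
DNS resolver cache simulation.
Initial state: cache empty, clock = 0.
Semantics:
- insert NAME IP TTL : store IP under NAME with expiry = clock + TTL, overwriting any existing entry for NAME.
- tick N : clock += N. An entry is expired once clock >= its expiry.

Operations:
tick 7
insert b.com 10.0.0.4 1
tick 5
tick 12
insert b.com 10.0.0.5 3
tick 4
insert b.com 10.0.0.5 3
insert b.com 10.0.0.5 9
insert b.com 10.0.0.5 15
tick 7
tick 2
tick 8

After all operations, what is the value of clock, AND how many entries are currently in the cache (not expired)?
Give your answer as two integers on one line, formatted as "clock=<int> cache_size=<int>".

Op 1: tick 7 -> clock=7.
Op 2: insert b.com -> 10.0.0.4 (expiry=7+1=8). clock=7
Op 3: tick 5 -> clock=12. purged={b.com}
Op 4: tick 12 -> clock=24.
Op 5: insert b.com -> 10.0.0.5 (expiry=24+3=27). clock=24
Op 6: tick 4 -> clock=28. purged={b.com}
Op 7: insert b.com -> 10.0.0.5 (expiry=28+3=31). clock=28
Op 8: insert b.com -> 10.0.0.5 (expiry=28+9=37). clock=28
Op 9: insert b.com -> 10.0.0.5 (expiry=28+15=43). clock=28
Op 10: tick 7 -> clock=35.
Op 11: tick 2 -> clock=37.
Op 12: tick 8 -> clock=45. purged={b.com}
Final clock = 45
Final cache (unexpired): {} -> size=0

Answer: clock=45 cache_size=0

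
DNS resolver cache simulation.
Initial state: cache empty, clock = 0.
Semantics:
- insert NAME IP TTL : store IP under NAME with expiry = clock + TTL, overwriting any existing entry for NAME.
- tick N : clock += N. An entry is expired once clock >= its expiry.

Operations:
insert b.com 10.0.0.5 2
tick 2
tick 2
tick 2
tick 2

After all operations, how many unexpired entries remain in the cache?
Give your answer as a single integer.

Op 1: insert b.com -> 10.0.0.5 (expiry=0+2=2). clock=0
Op 2: tick 2 -> clock=2. purged={b.com}
Op 3: tick 2 -> clock=4.
Op 4: tick 2 -> clock=6.
Op 5: tick 2 -> clock=8.
Final cache (unexpired): {} -> size=0

Answer: 0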